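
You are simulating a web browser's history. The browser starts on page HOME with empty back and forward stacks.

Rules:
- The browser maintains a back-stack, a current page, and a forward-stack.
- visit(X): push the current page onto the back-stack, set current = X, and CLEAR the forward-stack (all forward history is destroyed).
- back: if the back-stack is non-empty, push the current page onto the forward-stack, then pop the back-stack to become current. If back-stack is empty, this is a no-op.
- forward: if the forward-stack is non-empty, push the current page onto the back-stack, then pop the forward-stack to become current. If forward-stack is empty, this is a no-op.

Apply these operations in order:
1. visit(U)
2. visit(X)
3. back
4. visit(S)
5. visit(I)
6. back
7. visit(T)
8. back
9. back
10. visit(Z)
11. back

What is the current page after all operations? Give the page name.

After 1 (visit(U)): cur=U back=1 fwd=0
After 2 (visit(X)): cur=X back=2 fwd=0
After 3 (back): cur=U back=1 fwd=1
After 4 (visit(S)): cur=S back=2 fwd=0
After 5 (visit(I)): cur=I back=3 fwd=0
After 6 (back): cur=S back=2 fwd=1
After 7 (visit(T)): cur=T back=3 fwd=0
After 8 (back): cur=S back=2 fwd=1
After 9 (back): cur=U back=1 fwd=2
After 10 (visit(Z)): cur=Z back=2 fwd=0
After 11 (back): cur=U back=1 fwd=1

Answer: U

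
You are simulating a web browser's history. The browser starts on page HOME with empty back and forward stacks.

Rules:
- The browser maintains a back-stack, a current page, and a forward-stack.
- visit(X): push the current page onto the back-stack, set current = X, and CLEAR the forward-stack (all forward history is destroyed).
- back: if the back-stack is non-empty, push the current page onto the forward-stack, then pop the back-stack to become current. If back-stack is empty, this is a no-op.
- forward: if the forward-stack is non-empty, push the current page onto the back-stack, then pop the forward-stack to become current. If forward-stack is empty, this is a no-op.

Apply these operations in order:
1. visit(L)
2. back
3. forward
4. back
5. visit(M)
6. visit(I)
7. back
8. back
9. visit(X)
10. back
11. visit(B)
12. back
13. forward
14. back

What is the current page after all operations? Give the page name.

Answer: HOME

Derivation:
After 1 (visit(L)): cur=L back=1 fwd=0
After 2 (back): cur=HOME back=0 fwd=1
After 3 (forward): cur=L back=1 fwd=0
After 4 (back): cur=HOME back=0 fwd=1
After 5 (visit(M)): cur=M back=1 fwd=0
After 6 (visit(I)): cur=I back=2 fwd=0
After 7 (back): cur=M back=1 fwd=1
After 8 (back): cur=HOME back=0 fwd=2
After 9 (visit(X)): cur=X back=1 fwd=0
After 10 (back): cur=HOME back=0 fwd=1
After 11 (visit(B)): cur=B back=1 fwd=0
After 12 (back): cur=HOME back=0 fwd=1
After 13 (forward): cur=B back=1 fwd=0
After 14 (back): cur=HOME back=0 fwd=1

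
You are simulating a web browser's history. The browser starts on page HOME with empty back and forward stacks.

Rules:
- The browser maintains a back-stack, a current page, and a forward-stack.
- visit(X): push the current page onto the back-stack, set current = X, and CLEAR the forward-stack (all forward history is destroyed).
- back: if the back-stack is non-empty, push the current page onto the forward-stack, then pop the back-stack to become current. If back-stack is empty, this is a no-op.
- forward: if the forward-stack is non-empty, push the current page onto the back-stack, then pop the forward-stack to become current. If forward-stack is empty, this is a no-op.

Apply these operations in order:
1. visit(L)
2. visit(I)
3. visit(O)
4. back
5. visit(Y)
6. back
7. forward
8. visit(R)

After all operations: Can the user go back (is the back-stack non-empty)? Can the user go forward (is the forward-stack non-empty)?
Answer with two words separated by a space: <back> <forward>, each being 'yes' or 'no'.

Answer: yes no

Derivation:
After 1 (visit(L)): cur=L back=1 fwd=0
After 2 (visit(I)): cur=I back=2 fwd=0
After 3 (visit(O)): cur=O back=3 fwd=0
After 4 (back): cur=I back=2 fwd=1
After 5 (visit(Y)): cur=Y back=3 fwd=0
After 6 (back): cur=I back=2 fwd=1
After 7 (forward): cur=Y back=3 fwd=0
After 8 (visit(R)): cur=R back=4 fwd=0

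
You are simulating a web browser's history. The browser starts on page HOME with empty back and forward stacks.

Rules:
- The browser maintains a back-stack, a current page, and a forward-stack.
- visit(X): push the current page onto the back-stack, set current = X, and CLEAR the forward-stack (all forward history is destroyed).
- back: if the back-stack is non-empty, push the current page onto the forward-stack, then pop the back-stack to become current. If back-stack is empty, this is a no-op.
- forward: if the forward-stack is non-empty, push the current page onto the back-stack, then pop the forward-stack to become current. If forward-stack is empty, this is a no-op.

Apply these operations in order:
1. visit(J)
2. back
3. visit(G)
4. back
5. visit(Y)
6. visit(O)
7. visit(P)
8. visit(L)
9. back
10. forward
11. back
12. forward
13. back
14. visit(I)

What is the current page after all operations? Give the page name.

After 1 (visit(J)): cur=J back=1 fwd=0
After 2 (back): cur=HOME back=0 fwd=1
After 3 (visit(G)): cur=G back=1 fwd=0
After 4 (back): cur=HOME back=0 fwd=1
After 5 (visit(Y)): cur=Y back=1 fwd=0
After 6 (visit(O)): cur=O back=2 fwd=0
After 7 (visit(P)): cur=P back=3 fwd=0
After 8 (visit(L)): cur=L back=4 fwd=0
After 9 (back): cur=P back=3 fwd=1
After 10 (forward): cur=L back=4 fwd=0
After 11 (back): cur=P back=3 fwd=1
After 12 (forward): cur=L back=4 fwd=0
After 13 (back): cur=P back=3 fwd=1
After 14 (visit(I)): cur=I back=4 fwd=0

Answer: I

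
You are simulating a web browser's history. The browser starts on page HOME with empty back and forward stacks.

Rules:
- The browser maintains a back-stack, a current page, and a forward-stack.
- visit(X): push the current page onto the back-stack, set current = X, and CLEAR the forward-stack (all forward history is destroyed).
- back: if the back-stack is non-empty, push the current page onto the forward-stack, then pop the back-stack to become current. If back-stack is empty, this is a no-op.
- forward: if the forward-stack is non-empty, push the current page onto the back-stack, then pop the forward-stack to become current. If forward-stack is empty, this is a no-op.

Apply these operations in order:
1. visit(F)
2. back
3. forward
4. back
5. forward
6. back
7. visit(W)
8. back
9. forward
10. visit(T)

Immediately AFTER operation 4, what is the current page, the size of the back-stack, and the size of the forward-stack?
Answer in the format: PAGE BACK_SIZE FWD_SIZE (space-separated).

After 1 (visit(F)): cur=F back=1 fwd=0
After 2 (back): cur=HOME back=0 fwd=1
After 3 (forward): cur=F back=1 fwd=0
After 4 (back): cur=HOME back=0 fwd=1

HOME 0 1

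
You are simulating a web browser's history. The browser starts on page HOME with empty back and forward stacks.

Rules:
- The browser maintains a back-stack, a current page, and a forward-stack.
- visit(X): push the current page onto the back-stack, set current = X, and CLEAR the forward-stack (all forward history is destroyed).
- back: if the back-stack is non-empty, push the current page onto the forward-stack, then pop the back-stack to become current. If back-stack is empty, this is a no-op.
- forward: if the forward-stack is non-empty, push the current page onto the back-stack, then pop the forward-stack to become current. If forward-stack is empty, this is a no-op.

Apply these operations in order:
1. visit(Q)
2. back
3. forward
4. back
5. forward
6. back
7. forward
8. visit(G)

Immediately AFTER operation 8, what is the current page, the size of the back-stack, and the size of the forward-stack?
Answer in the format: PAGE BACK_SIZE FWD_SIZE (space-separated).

After 1 (visit(Q)): cur=Q back=1 fwd=0
After 2 (back): cur=HOME back=0 fwd=1
After 3 (forward): cur=Q back=1 fwd=0
After 4 (back): cur=HOME back=0 fwd=1
After 5 (forward): cur=Q back=1 fwd=0
After 6 (back): cur=HOME back=0 fwd=1
After 7 (forward): cur=Q back=1 fwd=0
After 8 (visit(G)): cur=G back=2 fwd=0

G 2 0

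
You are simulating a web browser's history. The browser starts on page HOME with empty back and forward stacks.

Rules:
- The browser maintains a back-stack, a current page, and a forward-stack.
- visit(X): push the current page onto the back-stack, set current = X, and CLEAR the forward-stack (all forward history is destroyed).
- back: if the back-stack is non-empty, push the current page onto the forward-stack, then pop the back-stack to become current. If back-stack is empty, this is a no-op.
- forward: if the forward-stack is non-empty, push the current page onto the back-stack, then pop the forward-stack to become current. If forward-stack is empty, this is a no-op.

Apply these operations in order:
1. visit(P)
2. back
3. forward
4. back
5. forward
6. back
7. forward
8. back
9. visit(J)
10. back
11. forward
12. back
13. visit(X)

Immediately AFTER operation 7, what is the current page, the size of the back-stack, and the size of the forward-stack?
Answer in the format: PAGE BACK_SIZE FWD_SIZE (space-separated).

After 1 (visit(P)): cur=P back=1 fwd=0
After 2 (back): cur=HOME back=0 fwd=1
After 3 (forward): cur=P back=1 fwd=0
After 4 (back): cur=HOME back=0 fwd=1
After 5 (forward): cur=P back=1 fwd=0
After 6 (back): cur=HOME back=0 fwd=1
After 7 (forward): cur=P back=1 fwd=0

P 1 0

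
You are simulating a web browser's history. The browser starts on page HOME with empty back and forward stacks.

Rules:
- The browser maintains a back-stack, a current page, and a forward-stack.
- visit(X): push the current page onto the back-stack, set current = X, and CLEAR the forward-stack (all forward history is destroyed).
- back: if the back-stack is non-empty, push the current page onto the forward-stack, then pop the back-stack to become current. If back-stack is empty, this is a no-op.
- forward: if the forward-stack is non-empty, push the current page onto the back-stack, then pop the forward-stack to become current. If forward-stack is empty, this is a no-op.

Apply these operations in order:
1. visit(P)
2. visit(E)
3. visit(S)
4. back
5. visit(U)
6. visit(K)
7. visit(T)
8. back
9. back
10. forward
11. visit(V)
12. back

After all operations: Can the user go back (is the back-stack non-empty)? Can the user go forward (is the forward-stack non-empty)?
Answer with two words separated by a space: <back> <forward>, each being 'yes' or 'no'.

Answer: yes yes

Derivation:
After 1 (visit(P)): cur=P back=1 fwd=0
After 2 (visit(E)): cur=E back=2 fwd=0
After 3 (visit(S)): cur=S back=3 fwd=0
After 4 (back): cur=E back=2 fwd=1
After 5 (visit(U)): cur=U back=3 fwd=0
After 6 (visit(K)): cur=K back=4 fwd=0
After 7 (visit(T)): cur=T back=5 fwd=0
After 8 (back): cur=K back=4 fwd=1
After 9 (back): cur=U back=3 fwd=2
After 10 (forward): cur=K back=4 fwd=1
After 11 (visit(V)): cur=V back=5 fwd=0
After 12 (back): cur=K back=4 fwd=1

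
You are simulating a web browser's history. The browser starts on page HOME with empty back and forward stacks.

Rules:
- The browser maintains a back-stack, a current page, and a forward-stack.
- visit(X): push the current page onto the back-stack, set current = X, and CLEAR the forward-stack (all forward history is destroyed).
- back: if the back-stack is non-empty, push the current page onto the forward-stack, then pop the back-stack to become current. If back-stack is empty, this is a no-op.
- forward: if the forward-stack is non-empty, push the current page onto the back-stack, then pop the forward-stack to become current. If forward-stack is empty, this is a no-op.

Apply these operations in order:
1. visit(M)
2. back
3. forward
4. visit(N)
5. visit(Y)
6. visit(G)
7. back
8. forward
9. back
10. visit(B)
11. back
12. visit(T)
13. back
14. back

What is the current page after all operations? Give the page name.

Answer: N

Derivation:
After 1 (visit(M)): cur=M back=1 fwd=0
After 2 (back): cur=HOME back=0 fwd=1
After 3 (forward): cur=M back=1 fwd=0
After 4 (visit(N)): cur=N back=2 fwd=0
After 5 (visit(Y)): cur=Y back=3 fwd=0
After 6 (visit(G)): cur=G back=4 fwd=0
After 7 (back): cur=Y back=3 fwd=1
After 8 (forward): cur=G back=4 fwd=0
After 9 (back): cur=Y back=3 fwd=1
After 10 (visit(B)): cur=B back=4 fwd=0
After 11 (back): cur=Y back=3 fwd=1
After 12 (visit(T)): cur=T back=4 fwd=0
After 13 (back): cur=Y back=3 fwd=1
After 14 (back): cur=N back=2 fwd=2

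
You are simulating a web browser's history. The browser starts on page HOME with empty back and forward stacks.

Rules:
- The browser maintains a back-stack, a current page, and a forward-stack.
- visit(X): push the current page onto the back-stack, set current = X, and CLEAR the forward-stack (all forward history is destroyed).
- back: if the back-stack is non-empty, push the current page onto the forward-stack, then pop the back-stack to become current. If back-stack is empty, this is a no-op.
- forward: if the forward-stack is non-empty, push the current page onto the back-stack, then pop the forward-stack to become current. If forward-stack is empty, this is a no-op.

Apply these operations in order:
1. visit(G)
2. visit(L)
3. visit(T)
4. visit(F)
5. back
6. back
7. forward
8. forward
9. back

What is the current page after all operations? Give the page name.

Answer: T

Derivation:
After 1 (visit(G)): cur=G back=1 fwd=0
After 2 (visit(L)): cur=L back=2 fwd=0
After 3 (visit(T)): cur=T back=3 fwd=0
After 4 (visit(F)): cur=F back=4 fwd=0
After 5 (back): cur=T back=3 fwd=1
After 6 (back): cur=L back=2 fwd=2
After 7 (forward): cur=T back=3 fwd=1
After 8 (forward): cur=F back=4 fwd=0
After 9 (back): cur=T back=3 fwd=1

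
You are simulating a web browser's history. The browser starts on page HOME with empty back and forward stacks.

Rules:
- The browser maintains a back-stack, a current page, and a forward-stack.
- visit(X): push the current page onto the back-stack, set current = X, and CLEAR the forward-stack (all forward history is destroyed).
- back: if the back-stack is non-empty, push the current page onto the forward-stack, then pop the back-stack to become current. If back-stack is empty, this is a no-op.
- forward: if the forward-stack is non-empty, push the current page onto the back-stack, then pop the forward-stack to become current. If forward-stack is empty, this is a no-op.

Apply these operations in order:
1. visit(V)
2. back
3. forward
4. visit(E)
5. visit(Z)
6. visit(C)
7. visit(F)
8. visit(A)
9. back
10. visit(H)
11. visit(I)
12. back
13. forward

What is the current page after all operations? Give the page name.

After 1 (visit(V)): cur=V back=1 fwd=0
After 2 (back): cur=HOME back=0 fwd=1
After 3 (forward): cur=V back=1 fwd=0
After 4 (visit(E)): cur=E back=2 fwd=0
After 5 (visit(Z)): cur=Z back=3 fwd=0
After 6 (visit(C)): cur=C back=4 fwd=0
After 7 (visit(F)): cur=F back=5 fwd=0
After 8 (visit(A)): cur=A back=6 fwd=0
After 9 (back): cur=F back=5 fwd=1
After 10 (visit(H)): cur=H back=6 fwd=0
After 11 (visit(I)): cur=I back=7 fwd=0
After 12 (back): cur=H back=6 fwd=1
After 13 (forward): cur=I back=7 fwd=0

Answer: I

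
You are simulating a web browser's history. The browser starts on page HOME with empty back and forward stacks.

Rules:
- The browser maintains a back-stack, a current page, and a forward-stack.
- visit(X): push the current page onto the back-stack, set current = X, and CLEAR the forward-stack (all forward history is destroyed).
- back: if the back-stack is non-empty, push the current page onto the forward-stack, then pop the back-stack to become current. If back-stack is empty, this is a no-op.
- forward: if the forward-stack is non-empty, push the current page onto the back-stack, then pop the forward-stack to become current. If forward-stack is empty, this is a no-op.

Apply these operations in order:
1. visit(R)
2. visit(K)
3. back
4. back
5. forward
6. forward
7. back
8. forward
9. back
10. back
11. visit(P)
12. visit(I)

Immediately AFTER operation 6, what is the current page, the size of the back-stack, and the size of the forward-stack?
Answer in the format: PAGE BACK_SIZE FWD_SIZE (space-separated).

After 1 (visit(R)): cur=R back=1 fwd=0
After 2 (visit(K)): cur=K back=2 fwd=0
After 3 (back): cur=R back=1 fwd=1
After 4 (back): cur=HOME back=0 fwd=2
After 5 (forward): cur=R back=1 fwd=1
After 6 (forward): cur=K back=2 fwd=0

K 2 0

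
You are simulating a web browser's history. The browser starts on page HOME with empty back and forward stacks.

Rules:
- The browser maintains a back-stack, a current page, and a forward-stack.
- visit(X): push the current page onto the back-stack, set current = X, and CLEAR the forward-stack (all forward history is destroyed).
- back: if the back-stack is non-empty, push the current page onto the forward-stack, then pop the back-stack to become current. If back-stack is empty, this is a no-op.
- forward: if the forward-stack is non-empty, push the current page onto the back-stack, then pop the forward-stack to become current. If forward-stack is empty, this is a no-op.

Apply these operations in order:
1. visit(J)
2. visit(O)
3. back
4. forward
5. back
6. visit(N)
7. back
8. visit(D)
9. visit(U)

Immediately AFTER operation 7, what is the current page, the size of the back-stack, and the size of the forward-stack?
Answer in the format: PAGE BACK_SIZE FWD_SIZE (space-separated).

After 1 (visit(J)): cur=J back=1 fwd=0
After 2 (visit(O)): cur=O back=2 fwd=0
After 3 (back): cur=J back=1 fwd=1
After 4 (forward): cur=O back=2 fwd=0
After 5 (back): cur=J back=1 fwd=1
After 6 (visit(N)): cur=N back=2 fwd=0
After 7 (back): cur=J back=1 fwd=1

J 1 1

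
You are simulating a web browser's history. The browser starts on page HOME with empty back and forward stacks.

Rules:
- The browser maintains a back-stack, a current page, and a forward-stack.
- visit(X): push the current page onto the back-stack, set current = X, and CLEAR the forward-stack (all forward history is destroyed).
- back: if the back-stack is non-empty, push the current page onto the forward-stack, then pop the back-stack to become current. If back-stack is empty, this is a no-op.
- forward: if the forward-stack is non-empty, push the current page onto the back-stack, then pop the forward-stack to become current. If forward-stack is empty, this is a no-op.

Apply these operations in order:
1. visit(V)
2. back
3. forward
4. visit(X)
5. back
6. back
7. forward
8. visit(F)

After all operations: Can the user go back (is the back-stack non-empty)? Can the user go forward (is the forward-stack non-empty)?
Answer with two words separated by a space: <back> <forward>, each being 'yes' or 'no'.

After 1 (visit(V)): cur=V back=1 fwd=0
After 2 (back): cur=HOME back=0 fwd=1
After 3 (forward): cur=V back=1 fwd=0
After 4 (visit(X)): cur=X back=2 fwd=0
After 5 (back): cur=V back=1 fwd=1
After 6 (back): cur=HOME back=0 fwd=2
After 7 (forward): cur=V back=1 fwd=1
After 8 (visit(F)): cur=F back=2 fwd=0

Answer: yes no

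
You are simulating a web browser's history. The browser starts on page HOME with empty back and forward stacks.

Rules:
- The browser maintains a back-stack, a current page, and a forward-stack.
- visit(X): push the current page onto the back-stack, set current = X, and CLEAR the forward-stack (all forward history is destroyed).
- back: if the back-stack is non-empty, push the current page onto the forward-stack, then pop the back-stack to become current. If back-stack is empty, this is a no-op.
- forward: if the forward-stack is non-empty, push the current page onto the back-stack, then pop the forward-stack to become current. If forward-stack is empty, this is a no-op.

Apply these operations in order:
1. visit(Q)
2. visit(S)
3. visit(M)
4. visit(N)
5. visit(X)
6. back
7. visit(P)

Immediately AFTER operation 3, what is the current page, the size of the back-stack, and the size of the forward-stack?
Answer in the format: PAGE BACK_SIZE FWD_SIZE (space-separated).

After 1 (visit(Q)): cur=Q back=1 fwd=0
After 2 (visit(S)): cur=S back=2 fwd=0
After 3 (visit(M)): cur=M back=3 fwd=0

M 3 0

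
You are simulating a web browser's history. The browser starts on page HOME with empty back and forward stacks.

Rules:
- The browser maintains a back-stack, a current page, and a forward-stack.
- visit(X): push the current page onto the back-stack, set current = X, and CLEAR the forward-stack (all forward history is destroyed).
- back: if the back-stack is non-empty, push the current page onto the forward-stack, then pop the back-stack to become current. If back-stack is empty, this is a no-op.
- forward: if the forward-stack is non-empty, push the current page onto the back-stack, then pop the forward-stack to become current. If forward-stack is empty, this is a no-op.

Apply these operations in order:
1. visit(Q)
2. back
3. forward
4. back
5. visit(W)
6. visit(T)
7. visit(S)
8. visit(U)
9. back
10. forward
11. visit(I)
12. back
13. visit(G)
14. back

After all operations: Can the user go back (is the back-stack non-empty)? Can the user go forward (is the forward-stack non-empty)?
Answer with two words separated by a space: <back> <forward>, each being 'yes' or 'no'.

After 1 (visit(Q)): cur=Q back=1 fwd=0
After 2 (back): cur=HOME back=0 fwd=1
After 3 (forward): cur=Q back=1 fwd=0
After 4 (back): cur=HOME back=0 fwd=1
After 5 (visit(W)): cur=W back=1 fwd=0
After 6 (visit(T)): cur=T back=2 fwd=0
After 7 (visit(S)): cur=S back=3 fwd=0
After 8 (visit(U)): cur=U back=4 fwd=0
After 9 (back): cur=S back=3 fwd=1
After 10 (forward): cur=U back=4 fwd=0
After 11 (visit(I)): cur=I back=5 fwd=0
After 12 (back): cur=U back=4 fwd=1
After 13 (visit(G)): cur=G back=5 fwd=0
After 14 (back): cur=U back=4 fwd=1

Answer: yes yes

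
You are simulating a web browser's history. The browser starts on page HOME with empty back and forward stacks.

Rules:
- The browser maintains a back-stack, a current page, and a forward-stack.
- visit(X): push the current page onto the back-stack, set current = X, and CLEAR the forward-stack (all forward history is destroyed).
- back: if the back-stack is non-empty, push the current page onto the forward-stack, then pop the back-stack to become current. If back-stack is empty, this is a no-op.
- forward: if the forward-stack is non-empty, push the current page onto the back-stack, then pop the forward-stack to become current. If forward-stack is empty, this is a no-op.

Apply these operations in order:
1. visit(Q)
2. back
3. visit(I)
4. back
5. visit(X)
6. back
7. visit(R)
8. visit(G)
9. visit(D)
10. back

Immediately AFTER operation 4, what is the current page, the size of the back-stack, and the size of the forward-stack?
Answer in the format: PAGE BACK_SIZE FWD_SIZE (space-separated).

After 1 (visit(Q)): cur=Q back=1 fwd=0
After 2 (back): cur=HOME back=0 fwd=1
After 3 (visit(I)): cur=I back=1 fwd=0
After 4 (back): cur=HOME back=0 fwd=1

HOME 0 1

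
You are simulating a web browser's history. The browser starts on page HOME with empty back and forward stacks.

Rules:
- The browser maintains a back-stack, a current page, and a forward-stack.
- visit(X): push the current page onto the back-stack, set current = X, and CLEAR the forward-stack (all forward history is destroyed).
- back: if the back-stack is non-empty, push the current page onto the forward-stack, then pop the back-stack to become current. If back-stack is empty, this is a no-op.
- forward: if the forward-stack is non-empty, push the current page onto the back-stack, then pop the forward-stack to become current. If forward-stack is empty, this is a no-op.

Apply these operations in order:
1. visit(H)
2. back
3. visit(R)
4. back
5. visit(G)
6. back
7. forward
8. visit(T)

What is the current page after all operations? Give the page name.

Answer: T

Derivation:
After 1 (visit(H)): cur=H back=1 fwd=0
After 2 (back): cur=HOME back=0 fwd=1
After 3 (visit(R)): cur=R back=1 fwd=0
After 4 (back): cur=HOME back=0 fwd=1
After 5 (visit(G)): cur=G back=1 fwd=0
After 6 (back): cur=HOME back=0 fwd=1
After 7 (forward): cur=G back=1 fwd=0
After 8 (visit(T)): cur=T back=2 fwd=0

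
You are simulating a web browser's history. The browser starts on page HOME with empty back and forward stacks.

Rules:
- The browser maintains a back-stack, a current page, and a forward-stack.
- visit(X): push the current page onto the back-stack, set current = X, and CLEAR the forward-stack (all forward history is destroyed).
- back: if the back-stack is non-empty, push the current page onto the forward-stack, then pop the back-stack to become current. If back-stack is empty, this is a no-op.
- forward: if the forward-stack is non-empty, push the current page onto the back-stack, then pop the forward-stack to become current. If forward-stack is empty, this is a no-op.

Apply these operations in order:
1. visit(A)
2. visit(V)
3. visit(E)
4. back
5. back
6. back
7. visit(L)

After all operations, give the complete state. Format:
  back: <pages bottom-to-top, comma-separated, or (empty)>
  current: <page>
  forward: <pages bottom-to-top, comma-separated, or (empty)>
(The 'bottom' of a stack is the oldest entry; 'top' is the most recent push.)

After 1 (visit(A)): cur=A back=1 fwd=0
After 2 (visit(V)): cur=V back=2 fwd=0
After 3 (visit(E)): cur=E back=3 fwd=0
After 4 (back): cur=V back=2 fwd=1
After 5 (back): cur=A back=1 fwd=2
After 6 (back): cur=HOME back=0 fwd=3
After 7 (visit(L)): cur=L back=1 fwd=0

Answer: back: HOME
current: L
forward: (empty)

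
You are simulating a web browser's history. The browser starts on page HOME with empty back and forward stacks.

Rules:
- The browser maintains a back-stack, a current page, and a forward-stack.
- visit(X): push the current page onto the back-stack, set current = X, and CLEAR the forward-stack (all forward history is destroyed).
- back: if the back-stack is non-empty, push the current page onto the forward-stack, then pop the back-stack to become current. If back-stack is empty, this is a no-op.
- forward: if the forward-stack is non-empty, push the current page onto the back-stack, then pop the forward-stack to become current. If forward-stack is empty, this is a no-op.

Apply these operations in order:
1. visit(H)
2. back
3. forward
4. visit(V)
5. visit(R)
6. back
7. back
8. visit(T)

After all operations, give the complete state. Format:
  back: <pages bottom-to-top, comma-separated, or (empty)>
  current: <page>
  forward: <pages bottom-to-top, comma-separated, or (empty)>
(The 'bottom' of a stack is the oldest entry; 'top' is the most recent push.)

Answer: back: HOME,H
current: T
forward: (empty)

Derivation:
After 1 (visit(H)): cur=H back=1 fwd=0
After 2 (back): cur=HOME back=0 fwd=1
After 3 (forward): cur=H back=1 fwd=0
After 4 (visit(V)): cur=V back=2 fwd=0
After 5 (visit(R)): cur=R back=3 fwd=0
After 6 (back): cur=V back=2 fwd=1
After 7 (back): cur=H back=1 fwd=2
After 8 (visit(T)): cur=T back=2 fwd=0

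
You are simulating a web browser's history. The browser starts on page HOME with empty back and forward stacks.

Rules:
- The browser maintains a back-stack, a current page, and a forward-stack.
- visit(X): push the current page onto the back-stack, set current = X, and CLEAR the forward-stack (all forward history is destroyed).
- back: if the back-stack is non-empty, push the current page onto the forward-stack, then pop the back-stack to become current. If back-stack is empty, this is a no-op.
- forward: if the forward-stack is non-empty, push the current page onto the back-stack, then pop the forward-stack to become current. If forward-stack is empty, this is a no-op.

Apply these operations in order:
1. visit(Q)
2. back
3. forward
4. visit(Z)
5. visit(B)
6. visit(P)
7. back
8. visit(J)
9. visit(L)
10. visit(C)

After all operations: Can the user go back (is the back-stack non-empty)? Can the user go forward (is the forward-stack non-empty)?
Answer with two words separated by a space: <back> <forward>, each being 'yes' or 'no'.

After 1 (visit(Q)): cur=Q back=1 fwd=0
After 2 (back): cur=HOME back=0 fwd=1
After 3 (forward): cur=Q back=1 fwd=0
After 4 (visit(Z)): cur=Z back=2 fwd=0
After 5 (visit(B)): cur=B back=3 fwd=0
After 6 (visit(P)): cur=P back=4 fwd=0
After 7 (back): cur=B back=3 fwd=1
After 8 (visit(J)): cur=J back=4 fwd=0
After 9 (visit(L)): cur=L back=5 fwd=0
After 10 (visit(C)): cur=C back=6 fwd=0

Answer: yes no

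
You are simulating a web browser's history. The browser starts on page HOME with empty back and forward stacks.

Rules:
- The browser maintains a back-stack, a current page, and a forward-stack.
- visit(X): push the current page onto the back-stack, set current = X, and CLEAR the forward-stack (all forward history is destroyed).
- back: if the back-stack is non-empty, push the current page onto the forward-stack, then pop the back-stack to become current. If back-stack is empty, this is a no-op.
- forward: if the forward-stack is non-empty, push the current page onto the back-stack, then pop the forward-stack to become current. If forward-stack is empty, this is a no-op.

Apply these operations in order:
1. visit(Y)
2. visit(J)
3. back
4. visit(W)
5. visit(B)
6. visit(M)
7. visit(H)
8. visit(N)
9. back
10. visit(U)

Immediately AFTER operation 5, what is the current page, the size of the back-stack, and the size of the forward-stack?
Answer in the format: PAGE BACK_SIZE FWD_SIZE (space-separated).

After 1 (visit(Y)): cur=Y back=1 fwd=0
After 2 (visit(J)): cur=J back=2 fwd=0
After 3 (back): cur=Y back=1 fwd=1
After 4 (visit(W)): cur=W back=2 fwd=0
After 5 (visit(B)): cur=B back=3 fwd=0

B 3 0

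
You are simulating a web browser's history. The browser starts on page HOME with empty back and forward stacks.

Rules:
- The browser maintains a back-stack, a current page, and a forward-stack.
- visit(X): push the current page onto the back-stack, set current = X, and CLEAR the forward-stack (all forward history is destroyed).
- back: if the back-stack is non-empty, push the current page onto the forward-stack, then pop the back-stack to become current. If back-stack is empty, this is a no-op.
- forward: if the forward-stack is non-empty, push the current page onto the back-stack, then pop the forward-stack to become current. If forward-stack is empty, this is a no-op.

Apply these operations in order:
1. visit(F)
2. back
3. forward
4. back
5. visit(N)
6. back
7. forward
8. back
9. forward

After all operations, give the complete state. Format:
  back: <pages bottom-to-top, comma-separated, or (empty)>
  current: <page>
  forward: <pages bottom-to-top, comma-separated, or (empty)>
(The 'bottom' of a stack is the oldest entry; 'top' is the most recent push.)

After 1 (visit(F)): cur=F back=1 fwd=0
After 2 (back): cur=HOME back=0 fwd=1
After 3 (forward): cur=F back=1 fwd=0
After 4 (back): cur=HOME back=0 fwd=1
After 5 (visit(N)): cur=N back=1 fwd=0
After 6 (back): cur=HOME back=0 fwd=1
After 7 (forward): cur=N back=1 fwd=0
After 8 (back): cur=HOME back=0 fwd=1
After 9 (forward): cur=N back=1 fwd=0

Answer: back: HOME
current: N
forward: (empty)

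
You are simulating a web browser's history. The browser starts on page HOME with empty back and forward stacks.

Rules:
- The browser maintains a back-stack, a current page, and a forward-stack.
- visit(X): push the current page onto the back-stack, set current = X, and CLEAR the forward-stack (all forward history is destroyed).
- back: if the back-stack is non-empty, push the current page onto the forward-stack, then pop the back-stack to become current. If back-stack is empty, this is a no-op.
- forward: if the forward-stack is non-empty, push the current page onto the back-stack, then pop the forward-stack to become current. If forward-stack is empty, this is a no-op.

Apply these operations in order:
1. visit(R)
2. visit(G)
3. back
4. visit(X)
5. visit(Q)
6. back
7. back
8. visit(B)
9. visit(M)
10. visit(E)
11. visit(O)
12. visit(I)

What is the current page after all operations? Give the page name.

After 1 (visit(R)): cur=R back=1 fwd=0
After 2 (visit(G)): cur=G back=2 fwd=0
After 3 (back): cur=R back=1 fwd=1
After 4 (visit(X)): cur=X back=2 fwd=0
After 5 (visit(Q)): cur=Q back=3 fwd=0
After 6 (back): cur=X back=2 fwd=1
After 7 (back): cur=R back=1 fwd=2
After 8 (visit(B)): cur=B back=2 fwd=0
After 9 (visit(M)): cur=M back=3 fwd=0
After 10 (visit(E)): cur=E back=4 fwd=0
After 11 (visit(O)): cur=O back=5 fwd=0
After 12 (visit(I)): cur=I back=6 fwd=0

Answer: I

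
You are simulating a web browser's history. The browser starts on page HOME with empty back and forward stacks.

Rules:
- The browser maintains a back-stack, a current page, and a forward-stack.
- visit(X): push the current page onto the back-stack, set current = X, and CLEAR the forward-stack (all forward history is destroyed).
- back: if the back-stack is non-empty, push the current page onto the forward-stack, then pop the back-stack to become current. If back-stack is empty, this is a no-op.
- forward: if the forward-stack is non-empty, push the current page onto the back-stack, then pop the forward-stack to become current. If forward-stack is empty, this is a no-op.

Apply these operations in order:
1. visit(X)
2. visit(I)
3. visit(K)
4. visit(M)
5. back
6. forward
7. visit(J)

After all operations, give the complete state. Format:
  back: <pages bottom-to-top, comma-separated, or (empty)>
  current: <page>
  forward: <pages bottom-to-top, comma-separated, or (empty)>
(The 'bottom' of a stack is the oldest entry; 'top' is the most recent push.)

After 1 (visit(X)): cur=X back=1 fwd=0
After 2 (visit(I)): cur=I back=2 fwd=0
After 3 (visit(K)): cur=K back=3 fwd=0
After 4 (visit(M)): cur=M back=4 fwd=0
After 5 (back): cur=K back=3 fwd=1
After 6 (forward): cur=M back=4 fwd=0
After 7 (visit(J)): cur=J back=5 fwd=0

Answer: back: HOME,X,I,K,M
current: J
forward: (empty)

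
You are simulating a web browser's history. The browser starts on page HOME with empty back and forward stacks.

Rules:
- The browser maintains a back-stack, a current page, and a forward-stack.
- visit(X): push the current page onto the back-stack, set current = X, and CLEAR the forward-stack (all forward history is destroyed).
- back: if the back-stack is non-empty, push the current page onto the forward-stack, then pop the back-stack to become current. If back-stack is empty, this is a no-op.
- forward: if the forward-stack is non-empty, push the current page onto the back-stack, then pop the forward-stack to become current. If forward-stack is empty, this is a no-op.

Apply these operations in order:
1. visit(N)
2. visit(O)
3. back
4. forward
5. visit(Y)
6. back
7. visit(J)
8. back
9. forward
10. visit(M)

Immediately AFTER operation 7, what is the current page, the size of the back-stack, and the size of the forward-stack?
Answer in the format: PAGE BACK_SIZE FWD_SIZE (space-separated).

After 1 (visit(N)): cur=N back=1 fwd=0
After 2 (visit(O)): cur=O back=2 fwd=0
After 3 (back): cur=N back=1 fwd=1
After 4 (forward): cur=O back=2 fwd=0
After 5 (visit(Y)): cur=Y back=3 fwd=0
After 6 (back): cur=O back=2 fwd=1
After 7 (visit(J)): cur=J back=3 fwd=0

J 3 0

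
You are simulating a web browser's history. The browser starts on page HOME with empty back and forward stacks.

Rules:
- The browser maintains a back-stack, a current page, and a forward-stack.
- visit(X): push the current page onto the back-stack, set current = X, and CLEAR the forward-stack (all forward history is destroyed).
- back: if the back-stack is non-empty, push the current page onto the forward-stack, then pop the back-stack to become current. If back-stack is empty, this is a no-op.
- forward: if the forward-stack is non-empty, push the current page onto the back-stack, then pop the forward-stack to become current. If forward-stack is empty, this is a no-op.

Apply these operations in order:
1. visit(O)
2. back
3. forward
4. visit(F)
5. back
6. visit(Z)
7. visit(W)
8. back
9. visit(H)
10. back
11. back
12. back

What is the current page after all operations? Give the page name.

Answer: HOME

Derivation:
After 1 (visit(O)): cur=O back=1 fwd=0
After 2 (back): cur=HOME back=0 fwd=1
After 3 (forward): cur=O back=1 fwd=0
After 4 (visit(F)): cur=F back=2 fwd=0
After 5 (back): cur=O back=1 fwd=1
After 6 (visit(Z)): cur=Z back=2 fwd=0
After 7 (visit(W)): cur=W back=3 fwd=0
After 8 (back): cur=Z back=2 fwd=1
After 9 (visit(H)): cur=H back=3 fwd=0
After 10 (back): cur=Z back=2 fwd=1
After 11 (back): cur=O back=1 fwd=2
After 12 (back): cur=HOME back=0 fwd=3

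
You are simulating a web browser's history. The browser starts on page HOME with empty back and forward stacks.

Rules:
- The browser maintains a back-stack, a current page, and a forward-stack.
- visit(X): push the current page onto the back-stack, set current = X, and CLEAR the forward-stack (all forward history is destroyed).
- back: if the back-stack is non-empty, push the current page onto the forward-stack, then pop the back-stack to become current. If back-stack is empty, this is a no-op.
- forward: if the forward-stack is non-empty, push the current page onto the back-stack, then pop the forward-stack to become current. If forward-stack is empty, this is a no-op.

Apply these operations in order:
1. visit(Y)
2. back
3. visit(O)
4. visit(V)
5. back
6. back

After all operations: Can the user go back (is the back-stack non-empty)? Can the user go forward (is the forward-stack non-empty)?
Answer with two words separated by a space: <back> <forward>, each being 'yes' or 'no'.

After 1 (visit(Y)): cur=Y back=1 fwd=0
After 2 (back): cur=HOME back=0 fwd=1
After 3 (visit(O)): cur=O back=1 fwd=0
After 4 (visit(V)): cur=V back=2 fwd=0
After 5 (back): cur=O back=1 fwd=1
After 6 (back): cur=HOME back=0 fwd=2

Answer: no yes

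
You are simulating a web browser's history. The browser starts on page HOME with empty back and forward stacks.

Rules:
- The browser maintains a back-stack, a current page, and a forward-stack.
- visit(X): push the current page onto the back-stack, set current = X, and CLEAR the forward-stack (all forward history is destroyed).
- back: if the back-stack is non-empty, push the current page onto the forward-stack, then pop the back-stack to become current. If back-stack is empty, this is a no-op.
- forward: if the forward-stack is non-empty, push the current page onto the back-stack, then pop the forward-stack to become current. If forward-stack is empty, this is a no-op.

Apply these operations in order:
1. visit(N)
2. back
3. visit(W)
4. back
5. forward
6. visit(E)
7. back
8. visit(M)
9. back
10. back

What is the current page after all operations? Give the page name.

After 1 (visit(N)): cur=N back=1 fwd=0
After 2 (back): cur=HOME back=0 fwd=1
After 3 (visit(W)): cur=W back=1 fwd=0
After 4 (back): cur=HOME back=0 fwd=1
After 5 (forward): cur=W back=1 fwd=0
After 6 (visit(E)): cur=E back=2 fwd=0
After 7 (back): cur=W back=1 fwd=1
After 8 (visit(M)): cur=M back=2 fwd=0
After 9 (back): cur=W back=1 fwd=1
After 10 (back): cur=HOME back=0 fwd=2

Answer: HOME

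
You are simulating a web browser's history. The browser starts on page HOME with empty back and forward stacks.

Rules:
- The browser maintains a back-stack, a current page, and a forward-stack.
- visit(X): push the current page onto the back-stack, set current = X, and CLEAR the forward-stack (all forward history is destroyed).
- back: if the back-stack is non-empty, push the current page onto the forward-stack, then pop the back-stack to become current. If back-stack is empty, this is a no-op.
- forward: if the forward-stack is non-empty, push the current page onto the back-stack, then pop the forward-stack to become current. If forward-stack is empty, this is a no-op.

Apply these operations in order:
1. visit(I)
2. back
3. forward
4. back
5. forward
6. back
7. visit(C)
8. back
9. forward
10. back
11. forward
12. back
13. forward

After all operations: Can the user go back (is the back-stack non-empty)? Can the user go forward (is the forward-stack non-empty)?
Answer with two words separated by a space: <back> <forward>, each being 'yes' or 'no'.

Answer: yes no

Derivation:
After 1 (visit(I)): cur=I back=1 fwd=0
After 2 (back): cur=HOME back=0 fwd=1
After 3 (forward): cur=I back=1 fwd=0
After 4 (back): cur=HOME back=0 fwd=1
After 5 (forward): cur=I back=1 fwd=0
After 6 (back): cur=HOME back=0 fwd=1
After 7 (visit(C)): cur=C back=1 fwd=0
After 8 (back): cur=HOME back=0 fwd=1
After 9 (forward): cur=C back=1 fwd=0
After 10 (back): cur=HOME back=0 fwd=1
After 11 (forward): cur=C back=1 fwd=0
After 12 (back): cur=HOME back=0 fwd=1
After 13 (forward): cur=C back=1 fwd=0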